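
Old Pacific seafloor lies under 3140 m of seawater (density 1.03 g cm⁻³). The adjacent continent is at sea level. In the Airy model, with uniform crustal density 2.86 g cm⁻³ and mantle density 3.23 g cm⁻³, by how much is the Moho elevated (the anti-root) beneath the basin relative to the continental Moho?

15500 m

In Airy isostatic equilibrium: replacing crust with seawater at the top is compensated by replacing crust with mantle at the base: d (ρ_c − ρ_w) = a (ρ_m − ρ_c).
a = d (ρ_c − ρ_w)/(ρ_m − ρ_c) = 3140 m × 1.83/0.37 = 15500 m.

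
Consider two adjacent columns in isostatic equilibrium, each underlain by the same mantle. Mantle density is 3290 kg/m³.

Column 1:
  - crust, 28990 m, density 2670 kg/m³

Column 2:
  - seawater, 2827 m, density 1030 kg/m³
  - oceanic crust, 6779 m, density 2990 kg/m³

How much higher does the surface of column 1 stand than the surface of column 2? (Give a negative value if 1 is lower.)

2900 m

For any compensation level in the mantle, the mantle terms cancel and isostasy reduces to e = (Σt_1 − Σt_2) − (Σ(ρt)_1 − Σ(ρt)_2) / ρ_m.
Σt_1 = 28990 m; Σt_2 = 9606 m; Σ(ρt)_1 = 77403300; Σ(ρt)_2 = 23181020 (in m·kg/m³).
e = (28990 − 9606) − (77403300 − 23181020) / 3290 = 2900 m.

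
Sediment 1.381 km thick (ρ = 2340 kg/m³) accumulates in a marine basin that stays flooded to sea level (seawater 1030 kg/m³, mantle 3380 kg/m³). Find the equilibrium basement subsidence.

Submarine loading: the sediment displaces seawater, and the subsidence is in turn flooded, so s (ρ_m − ρ_w) = t (ρ_sed − ρ_w).
s = 1.381 km × (2340 − 1030) / (3380 − 1030) = 0.77 km.

0.77 km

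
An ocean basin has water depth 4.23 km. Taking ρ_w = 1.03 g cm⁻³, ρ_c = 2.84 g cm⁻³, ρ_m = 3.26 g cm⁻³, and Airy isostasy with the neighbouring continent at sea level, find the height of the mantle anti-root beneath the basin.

Equating mass per unit area of the two columns: replacing crust with seawater at the top is compensated by replacing crust with mantle at the base: d (ρ_c − ρ_w) = a (ρ_m − ρ_c).
a = d (ρ_c − ρ_w)/(ρ_m − ρ_c) = 4.23 km × 1.81/0.42 = 18.2 km.

18.2 km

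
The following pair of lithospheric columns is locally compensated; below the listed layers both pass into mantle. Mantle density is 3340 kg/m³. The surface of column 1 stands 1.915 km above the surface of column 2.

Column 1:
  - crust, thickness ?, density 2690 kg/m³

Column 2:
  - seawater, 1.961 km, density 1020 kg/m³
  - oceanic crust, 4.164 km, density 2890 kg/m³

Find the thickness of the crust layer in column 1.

19.7 km

Take the compensation level at the base of the deeper column (depth z_c below the surface of column 1) and equate Σ ρ_i t_i down to z_c; mantle fills any gap and the z_c terms cancel.
Column 1: x×2690 + (z_c − 0 − x)×3340
Column 2: 1.915×0 + 1.961×1020 + 4.164×2890 + (z_c − 1.915 − 6.125)×3340
The z_c×3340 term appears on both sides and cancels. Collect the known terms of each column as K = Σ(ρt)_known − 3340 × (depth of known layers): K_1 = 0 − 3340×0 = 0; K_2 = 14034.18 − 3340×(1.915 + 6.125) = −12819.42.
Balance: K_1 − x×(3340 − 2690) = K_2, so x = (K_1 − K_2)/(3340 − 2690) = 12819.4/650 = 19.7 km.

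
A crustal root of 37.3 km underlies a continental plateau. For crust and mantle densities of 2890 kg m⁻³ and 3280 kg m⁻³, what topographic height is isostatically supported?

5.03 km

Balancing pressure at the compensation depth: ρ_c h = (ρ_m − ρ_c) r.
h = r (ρ_m − ρ_c) / ρ_c = 37.3 km × (3280 − 2890) / 2890 = 5.03 km.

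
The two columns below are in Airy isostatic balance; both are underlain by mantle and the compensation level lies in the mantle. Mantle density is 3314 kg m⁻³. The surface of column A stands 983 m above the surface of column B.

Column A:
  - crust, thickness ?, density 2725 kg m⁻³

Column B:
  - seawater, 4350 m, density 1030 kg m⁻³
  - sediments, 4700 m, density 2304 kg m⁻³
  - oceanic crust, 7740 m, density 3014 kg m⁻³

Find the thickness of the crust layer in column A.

Take the compensation level at the base of the deeper column (depth z_c below the surface of column A) and equate Σ ρ_i t_i down to z_c; mantle fills any gap and the z_c terms cancel.
Column A: x×2725 + (z_c − 0 − x)×3314
Column B: 983×0 + 4350×1030 + 4700×2304 + 7740×3014 + (z_c − 983 − 16790)×3314
The z_c×3314 term appears on both sides and cancels. Collect the known terms of each column as K = Σ(ρt)_known − 3314 × (depth of known layers): K_A = 0 − 3314×0 = 0; K_B = 38637660 − 3314×(983 + 16790) = −20262062.
Balance: K_A − x×(3314 − 2725) = K_B, so x = (K_A − K_B)/(3314 − 2725) = 20262100/589 = 34400 m.

34400 m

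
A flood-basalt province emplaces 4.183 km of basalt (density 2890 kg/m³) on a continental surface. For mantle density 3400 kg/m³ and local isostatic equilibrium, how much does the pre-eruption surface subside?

Subaerial loading: s = t ρ_load / ρ_m.
s = 4.183 km × 2890/3400 = 3.56 km.

3.56 km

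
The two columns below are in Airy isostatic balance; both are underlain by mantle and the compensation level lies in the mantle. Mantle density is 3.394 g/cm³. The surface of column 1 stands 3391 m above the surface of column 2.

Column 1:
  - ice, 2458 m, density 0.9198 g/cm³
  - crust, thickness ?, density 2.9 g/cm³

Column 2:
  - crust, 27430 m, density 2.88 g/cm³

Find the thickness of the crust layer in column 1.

39500 m

Take the compensation level at the base of the deeper column (depth z_c below the surface of column 1) and equate Σ ρ_i t_i down to z_c; mantle fills any gap and the z_c terms cancel.
Column 1: 2458×0.9198 + x×2.9 + (z_c − 2458 − x)×3.394
Column 2: 3391×0 + 27430×2.88 + (z_c − 3391 − 27430)×3.394
The z_c×3.394 term appears on both sides and cancels. Collect the known terms of each column as K = Σ(ρt)_known − 3.394 × (depth of known layers): K_1 = 2260.8684 − 3.394×2458 = −6081.5836; K_2 = 78998.4 − 3.394×(3391 + 27430) = −25608.074.
Balance: K_1 − x×(3.394 − 2.9) = K_2, so x = (K_1 − K_2)/(3.394 − 2.9) = 19526.5/0.494 = 39500 m.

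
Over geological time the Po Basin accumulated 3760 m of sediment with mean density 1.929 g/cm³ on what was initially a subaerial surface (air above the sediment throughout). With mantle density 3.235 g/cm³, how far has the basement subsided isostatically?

2240 m

Subaerial load: s = t ρ_sed / ρ_m = 3760 m × 1.929/3.235 = 2240 m.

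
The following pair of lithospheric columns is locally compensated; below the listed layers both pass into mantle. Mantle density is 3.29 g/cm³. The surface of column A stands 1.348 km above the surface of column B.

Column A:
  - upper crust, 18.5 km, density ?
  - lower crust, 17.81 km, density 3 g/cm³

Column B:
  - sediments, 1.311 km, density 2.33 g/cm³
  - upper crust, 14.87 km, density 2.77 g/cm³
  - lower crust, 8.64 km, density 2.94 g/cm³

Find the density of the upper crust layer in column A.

Take the compensation level at the base of the deeper column (depth z_c below the surface of column A) and equate Σ ρ_i t_i down to z_c; mantle fills any gap and the z_c terms cancel.
Column A: 18.5×ρ + 17.81×3 + (z_c − 36.31)×3.29
Column B: 1.348×0 + 1.311×2.33 + 14.87×2.77 + 8.64×2.94 + (z_c − 1.348 − 24.821)×3.29
The z_c×3.29 term appears on both sides and cancels. Collect the known terms of each column as K = Σ(ρt)_known − 3.29 × (depth of known layers): K_A = 53.43 − 3.29×36.31 = −66.0299; K_B = 69.64613 − 3.29×(1.348 + 24.821) = −16.44988.
Balance: K_A + 18.5×ρ = K_B, so ρ = (K_B − K_A)/18.5 = 49.58/18.5 = 2.68 g/cm³.

2.68 g/cm³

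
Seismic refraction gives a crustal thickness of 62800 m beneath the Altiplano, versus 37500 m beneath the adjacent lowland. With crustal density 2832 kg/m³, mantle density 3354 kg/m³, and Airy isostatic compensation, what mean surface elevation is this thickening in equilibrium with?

Excess crust Δ = 62800 m − 37500 m = 25300 m, split between elevation h and root r with h + r = Δ.
Airy balance ρ_c h = (ρ_m − ρ_c) r gives r = h ρ_c/(ρ_m − ρ_c), so h (1 + ρ_c/(ρ_m − ρ_c)) = Δ, i.e. h = Δ (ρ_m − ρ_c)/ρ_m.
h = 25300 m × 522/3354 = 3940 m.

3940 m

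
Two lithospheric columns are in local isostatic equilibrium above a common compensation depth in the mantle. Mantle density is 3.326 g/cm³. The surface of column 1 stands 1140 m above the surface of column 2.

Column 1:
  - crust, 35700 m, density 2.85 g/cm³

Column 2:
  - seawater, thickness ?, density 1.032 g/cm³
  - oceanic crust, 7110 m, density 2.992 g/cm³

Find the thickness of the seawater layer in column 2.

Take the compensation level at the base of the deeper column (depth z_c below the surface of column 1) and equate Σ ρ_i t_i down to z_c; mantle fills any gap and the z_c terms cancel.
Column 1: 35700×2.85 + (z_c − 35700)×3.326
Column 2: 1140×0 + x×1.032 + 7110×2.992 + (z_c − 1140 − 7110 − x)×3.326
The z_c×3.326 term appears on both sides and cancels. Collect the known terms of each column as K = Σ(ρt)_known − 3.326 × (depth of known layers): K_1 = 101745 − 3.326×35700 = −16993.2; K_2 = 21273.12 − 3.326×(1140 + 7110) = −6166.38.
Balance: K_1 = K_2 − x×(3.326 − 1.032), so x = (K_2 − K_1)/(3.326 − 1.032) = 10826.8/2.294 = 4720 m.

4720 m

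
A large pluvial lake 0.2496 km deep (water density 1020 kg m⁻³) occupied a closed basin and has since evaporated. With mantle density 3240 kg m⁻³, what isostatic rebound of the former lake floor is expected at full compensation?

u = d ρ_w/ρ_m = 0.2496 km × 1020/3240 = 0.0786 km.

0.0786 km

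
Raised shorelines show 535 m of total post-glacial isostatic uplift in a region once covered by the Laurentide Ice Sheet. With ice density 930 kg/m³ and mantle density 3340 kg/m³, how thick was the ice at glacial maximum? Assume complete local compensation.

1920 m

u = t ρ_ice/ρ_m → t = u ρ_m/ρ_ice = 535 m × 3340/930 = 1920 m.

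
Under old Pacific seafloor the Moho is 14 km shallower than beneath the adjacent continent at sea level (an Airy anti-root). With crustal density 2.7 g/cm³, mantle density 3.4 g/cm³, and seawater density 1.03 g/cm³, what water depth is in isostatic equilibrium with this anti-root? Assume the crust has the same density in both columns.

5.87 km

Replacing a thickness d of crust by seawater at the top must be balanced by replacing crust with mantle at the base: d (ρ_c − ρ_w) = a (ρ_m − ρ_c).
d = a (ρ_m − ρ_c)/(ρ_c − ρ_w) = 14 km × 0.7/1.67 = 5.87 km.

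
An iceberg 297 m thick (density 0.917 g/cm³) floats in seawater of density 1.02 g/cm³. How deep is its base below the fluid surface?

Draft d = t ρ_obj/ρ_fluid = 297 m × 0.917/1.02 = 267 m.

267 m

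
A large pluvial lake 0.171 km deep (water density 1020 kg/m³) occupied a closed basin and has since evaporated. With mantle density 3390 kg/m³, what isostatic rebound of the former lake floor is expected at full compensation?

0.0515 km

u = d ρ_w/ρ_m = 0.171 km × 1020/3390 = 0.0515 km.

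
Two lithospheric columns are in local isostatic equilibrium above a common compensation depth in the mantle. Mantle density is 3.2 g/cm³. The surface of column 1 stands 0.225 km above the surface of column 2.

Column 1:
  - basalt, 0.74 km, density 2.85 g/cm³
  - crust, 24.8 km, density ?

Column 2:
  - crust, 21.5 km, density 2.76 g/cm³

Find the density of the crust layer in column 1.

2.8 g/cm³

Take the compensation level at the base of the deeper column (depth z_c below the surface of column 1) and equate Σ ρ_i t_i down to z_c; mantle fills any gap and the z_c terms cancel.
Column 1: 0.74×2.85 + 24.8×ρ + (z_c − 25.54)×3.2
Column 2: 0.225×0 + 21.5×2.76 + (z_c − 0.225 − 21.5)×3.2
The z_c×3.2 term appears on both sides and cancels. Collect the known terms of each column as K = Σ(ρt)_known − 3.2 × (depth of known layers): K_1 = 2.109 − 3.2×25.54 = −79.619; K_2 = 59.34 − 3.2×(0.225 + 21.5) = −10.18.
Balance: K_1 + 24.8×ρ = K_2, so ρ = (K_2 − K_1)/24.8 = 69.439/24.8 = 2.8 g/cm³.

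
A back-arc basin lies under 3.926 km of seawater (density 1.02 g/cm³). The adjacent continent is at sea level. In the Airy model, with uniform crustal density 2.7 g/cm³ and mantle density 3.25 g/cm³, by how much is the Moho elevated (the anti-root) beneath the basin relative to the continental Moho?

By Archimedes' principle applied to the lithosphere: replacing crust with seawater at the top is compensated by replacing crust with mantle at the base: d (ρ_c − ρ_w) = a (ρ_m − ρ_c).
a = d (ρ_c − ρ_w)/(ρ_m − ρ_c) = 3.926 km × 1.68/0.55 = 12 km.

12 km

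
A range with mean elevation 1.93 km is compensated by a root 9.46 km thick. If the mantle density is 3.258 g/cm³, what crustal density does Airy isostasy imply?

ρ_c h = (ρ_m − ρ_c) r → ρ_c (h + r) = ρ_m r → ρ_c = ρ_m r / (h + r).
ρ_c = 3.258 × 9.46 km / (1.93 km + 9.46 km) = 2.71 g/cm³.

2.71 g/cm³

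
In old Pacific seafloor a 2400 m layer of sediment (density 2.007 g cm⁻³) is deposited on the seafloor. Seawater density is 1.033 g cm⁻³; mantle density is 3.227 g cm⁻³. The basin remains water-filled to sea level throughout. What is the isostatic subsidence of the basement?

1070 m

Submarine loading: the sediment displaces seawater, and the subsidence is in turn flooded, so s (ρ_m − ρ_w) = t (ρ_sed − ρ_w).
s = 2400 m × (2.007 − 1.033) / (3.227 − 1.033) = 1070 m.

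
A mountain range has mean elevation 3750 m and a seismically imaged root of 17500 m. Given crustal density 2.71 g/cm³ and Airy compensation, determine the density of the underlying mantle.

Airy balance: ρ_c h = (ρ_m − ρ_c) r → ρ_m = ρ_c (1 + h/r).
ρ_m = 2.71 × (1 + 3750 m/17500 m) = 3.29 g/cm³.

3.29 g/cm³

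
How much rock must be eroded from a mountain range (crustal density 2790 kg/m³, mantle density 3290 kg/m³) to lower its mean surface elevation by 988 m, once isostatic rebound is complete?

6500 m

Net drop Δ = e − u = e − e ρ_c/ρ_m = e (ρ_m − ρ_c)/ρ_m.
e = Δ ρ_m/(ρ_m − ρ_c) = 988 m × 3290/500 = 6500 m.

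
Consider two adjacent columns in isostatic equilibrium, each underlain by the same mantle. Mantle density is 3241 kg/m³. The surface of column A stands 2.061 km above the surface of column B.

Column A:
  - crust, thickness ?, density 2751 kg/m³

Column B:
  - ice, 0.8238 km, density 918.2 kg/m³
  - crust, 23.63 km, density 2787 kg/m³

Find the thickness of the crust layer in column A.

39.4 km

Take the compensation level at the base of the deeper column (depth z_c below the surface of column A) and equate Σ ρ_i t_i down to z_c; mantle fills any gap and the z_c terms cancel.
Column A: x×2751 + (z_c − 0 − x)×3241
Column B: 2.061×0 + 0.8238×918.2 + 23.63×2787 + (z_c − 2.061 − 24.4538)×3241
The z_c×3241 term appears on both sides and cancels. Collect the known terms of each column as K = Σ(ρt)_known − 3241 × (depth of known layers): K_A = 0 − 3241×0 = 0; K_B = 66613.2232 − 3241×(2.061 + 24.4538) = −19321.2436.
Balance: K_A − x×(3241 − 2751) = K_B, so x = (K_A − K_B)/(3241 − 2751) = 19321.2/490 = 39.4 km.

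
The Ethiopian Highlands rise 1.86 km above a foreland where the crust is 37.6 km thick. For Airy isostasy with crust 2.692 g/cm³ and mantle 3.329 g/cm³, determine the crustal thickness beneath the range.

Root depth r = h ρ_c / (ρ_m − ρ_c) = 1.86 km × 2.692 / 0.637 = 7.86 km.
Total thickness = T + h + r = 37.6 km + 1.86 km + 7.86 km = 47.3 km.

47.3 km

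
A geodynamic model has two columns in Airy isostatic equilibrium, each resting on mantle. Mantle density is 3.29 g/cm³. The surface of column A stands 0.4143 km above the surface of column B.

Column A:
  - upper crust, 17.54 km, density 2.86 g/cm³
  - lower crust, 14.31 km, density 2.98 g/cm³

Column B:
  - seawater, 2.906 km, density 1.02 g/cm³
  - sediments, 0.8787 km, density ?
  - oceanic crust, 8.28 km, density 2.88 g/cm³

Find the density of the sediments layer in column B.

Take the compensation level at the base of the deeper column (depth z_c below the surface of column A) and equate Σ ρ_i t_i down to z_c; mantle fills any gap and the z_c terms cancel.
Column A: 17.54×2.86 + 14.31×2.98 + (z_c − 31.85)×3.29
Column B: 0.4143×0 + 2.906×1.02 + 0.8787×ρ + 8.28×2.88 + (z_c − 0.4143 − 12.0647)×3.29
The z_c×3.29 term appears on both sides and cancels. Collect the known terms of each column as K = Σ(ρt)_known − 3.29 × (depth of known layers): K_A = 92.8082 − 3.29×31.85 = −11.9783; K_B = 26.81052 − 3.29×(0.4143 + 12.0647) = −14.24539.
Balance: K_A = K_B + 0.8787×ρ, so ρ = (K_A − K_B)/0.8787 = 2.26709/0.8787 = 2.58 g/cm³.

2.58 g/cm³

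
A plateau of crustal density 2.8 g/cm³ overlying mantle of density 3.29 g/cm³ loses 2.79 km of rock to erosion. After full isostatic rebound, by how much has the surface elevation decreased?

0.416 km

Rebound u = e ρ_c/ρ_m = 2.79 km × 2.8/3.29 = 2.374 km.
Net surface drop = e − u = 2.79 km − 2.374 km = e (ρ_m − ρ_c)/ρ_m = 0.416 km.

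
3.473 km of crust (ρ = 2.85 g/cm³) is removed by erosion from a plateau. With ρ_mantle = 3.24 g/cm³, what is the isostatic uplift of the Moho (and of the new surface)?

Unloading: uplift u = e ρ_c/ρ_m = 3.473 km × 2.85/3.24 = 3.05 km.

3.05 km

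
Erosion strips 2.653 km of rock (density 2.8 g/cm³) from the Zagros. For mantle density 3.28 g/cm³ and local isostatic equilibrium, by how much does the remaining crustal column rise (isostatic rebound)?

2.26 km

Unloading: uplift u = e ρ_c/ρ_m = 2.653 km × 2.8/3.28 = 2.26 km.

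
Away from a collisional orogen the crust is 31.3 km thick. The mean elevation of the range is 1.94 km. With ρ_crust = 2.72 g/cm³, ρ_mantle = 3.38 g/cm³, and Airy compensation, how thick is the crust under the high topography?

41.2 km

Root depth r = h ρ_c / (ρ_m − ρ_c) = 1.94 km × 2.72 / 0.66 = 7.995 km.
Total thickness = T + h + r = 31.3 km + 1.94 km + 7.995 km = 41.2 km.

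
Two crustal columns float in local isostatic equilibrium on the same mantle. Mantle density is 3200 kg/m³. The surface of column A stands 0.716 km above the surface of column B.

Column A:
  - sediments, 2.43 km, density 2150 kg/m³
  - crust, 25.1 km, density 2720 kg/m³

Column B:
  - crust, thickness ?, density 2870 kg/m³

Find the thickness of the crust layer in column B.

37.3 km

Take the compensation level at the base of the deeper column (depth z_c below the surface of column A) and equate Σ ρ_i t_i down to z_c; mantle fills any gap and the z_c terms cancel.
Column A: 2.43×2150 + 25.1×2720 + (z_c − 27.53)×3200
Column B: 0.716×0 + x×2870 + (z_c − 0.716 − 0 − x)×3200
The z_c×3200 term appears on both sides and cancels. Collect the known terms of each column as K = Σ(ρt)_known − 3200 × (depth of known layers): K_A = 73496.5 − 3200×27.53 = −14599.5; K_B = 0 − 3200×(0.716 + 0) = −2291.2.
Balance: K_A = K_B − x×(3200 − 2870), so x = (K_B − K_A)/(3200 − 2870) = 12308.3/330 = 37.3 km.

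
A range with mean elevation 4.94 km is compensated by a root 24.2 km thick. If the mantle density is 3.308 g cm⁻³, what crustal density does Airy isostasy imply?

ρ_c h = (ρ_m − ρ_c) r → ρ_c (h + r) = ρ_m r → ρ_c = ρ_m r / (h + r).
ρ_c = 3.308 × 24.2 km / (4.94 km + 24.2 km) = 2.75 g cm⁻³.

2.75 g cm⁻³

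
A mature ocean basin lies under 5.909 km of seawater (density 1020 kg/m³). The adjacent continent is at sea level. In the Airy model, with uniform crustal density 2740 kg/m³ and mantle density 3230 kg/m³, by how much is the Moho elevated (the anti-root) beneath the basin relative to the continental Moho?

20.7 km

In Airy isostatic equilibrium: replacing crust with seawater at the top is compensated by replacing crust with mantle at the base: d (ρ_c − ρ_w) = a (ρ_m − ρ_c).
a = d (ρ_c − ρ_w)/(ρ_m − ρ_c) = 5.909 km × 1720/490 = 20.7 km.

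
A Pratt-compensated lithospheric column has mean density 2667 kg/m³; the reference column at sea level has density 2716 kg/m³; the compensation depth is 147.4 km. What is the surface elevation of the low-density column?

2.71 km

ρ_ref D = ρ (D + h) → h = D (ρ_ref − ρ)/ρ.
h = 147.4 km × (2716 − 2667)/2667 = 2.71 km.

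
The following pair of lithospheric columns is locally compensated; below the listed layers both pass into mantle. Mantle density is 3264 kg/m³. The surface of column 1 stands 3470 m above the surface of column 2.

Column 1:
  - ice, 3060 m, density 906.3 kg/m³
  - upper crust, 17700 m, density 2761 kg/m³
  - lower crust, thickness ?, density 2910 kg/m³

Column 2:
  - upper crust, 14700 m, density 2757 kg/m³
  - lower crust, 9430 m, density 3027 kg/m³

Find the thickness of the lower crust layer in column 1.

Take the compensation level at the base of the deeper column (depth z_c below the surface of column 1) and equate Σ ρ_i t_i down to z_c; mantle fills any gap and the z_c terms cancel.
Column 1: 3060×906.3 + 17700×2761 + x×2910 + (z_c − 20760 − x)×3264
Column 2: 3470×0 + 14700×2757 + 9430×3027 + (z_c − 3470 − 24130)×3264
The z_c×3264 term appears on both sides and cancels. Collect the known terms of each column as K = Σ(ρt)_known − 3264 × (depth of known layers): K_1 = 51642978 − 3264×20760 = −16117662; K_2 = 69072510 − 3264×(3470 + 24130) = −21013890.
Balance: K_1 − x×(3264 − 2910) = K_2, so x = (K_1 − K_2)/(3264 − 2910) = 4896230/354 = 13800 m.

13800 m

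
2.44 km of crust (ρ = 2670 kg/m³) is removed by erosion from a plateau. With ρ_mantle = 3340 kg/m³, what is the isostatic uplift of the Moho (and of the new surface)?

1.95 km

Unloading: uplift u = e ρ_c/ρ_m = 2.44 km × 2670/3340 = 1.95 km.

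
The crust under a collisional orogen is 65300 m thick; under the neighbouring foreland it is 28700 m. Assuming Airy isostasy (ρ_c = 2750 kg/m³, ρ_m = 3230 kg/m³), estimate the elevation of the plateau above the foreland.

Excess crust Δ = 65300 m − 28700 m = 36600 m, split between elevation h and root r with h + r = Δ.
Airy balance ρ_c h = (ρ_m − ρ_c) r gives r = h ρ_c/(ρ_m − ρ_c), so h (1 + ρ_c/(ρ_m − ρ_c)) = Δ, i.e. h = Δ (ρ_m − ρ_c)/ρ_m.
h = 36600 m × 480/3230 = 5440 m.

5440 m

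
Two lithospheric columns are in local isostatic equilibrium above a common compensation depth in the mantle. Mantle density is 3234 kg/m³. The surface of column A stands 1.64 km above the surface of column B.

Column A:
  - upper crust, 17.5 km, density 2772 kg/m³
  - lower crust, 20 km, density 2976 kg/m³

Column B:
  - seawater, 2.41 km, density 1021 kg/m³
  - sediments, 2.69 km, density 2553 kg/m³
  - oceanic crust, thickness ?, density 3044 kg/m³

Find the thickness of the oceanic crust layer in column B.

Take the compensation level at the base of the deeper column (depth z_c below the surface of column A) and equate Σ ρ_i t_i down to z_c; mantle fills any gap and the z_c terms cancel.
Column A: 17.5×2772 + 20×2976 + (z_c − 37.5)×3234
Column B: 1.64×0 + 2.41×1021 + 2.69×2553 + x×3044 + (z_c − 1.64 − 5.1 − x)×3234
The z_c×3234 term appears on both sides and cancels. Collect the known terms of each column as K = Σ(ρt)_known − 3234 × (depth of known layers): K_A = 108030 − 3234×37.5 = −13245; K_B = 9328.18 − 3234×(1.64 + 5.1) = −12468.98.
Balance: K_A = K_B − x×(3234 − 3044), so x = (K_B − K_A)/(3234 − 3044) = 776.02/190 = 4.08 km.

4.08 km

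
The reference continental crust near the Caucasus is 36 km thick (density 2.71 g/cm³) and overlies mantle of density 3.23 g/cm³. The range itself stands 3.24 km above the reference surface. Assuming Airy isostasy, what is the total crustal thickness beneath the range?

Root depth r = h ρ_c / (ρ_m − ρ_c) = 3.24 km × 2.71 / 0.52 = 16.89 km.
Total thickness = T + h + r = 36 km + 3.24 km + 16.89 km = 56.1 km.

56.1 km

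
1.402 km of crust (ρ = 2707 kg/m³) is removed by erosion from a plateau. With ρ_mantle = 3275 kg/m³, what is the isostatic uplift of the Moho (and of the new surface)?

1.16 km

Unloading: uplift u = e ρ_c/ρ_m = 1.402 km × 2707/3275 = 1.16 km.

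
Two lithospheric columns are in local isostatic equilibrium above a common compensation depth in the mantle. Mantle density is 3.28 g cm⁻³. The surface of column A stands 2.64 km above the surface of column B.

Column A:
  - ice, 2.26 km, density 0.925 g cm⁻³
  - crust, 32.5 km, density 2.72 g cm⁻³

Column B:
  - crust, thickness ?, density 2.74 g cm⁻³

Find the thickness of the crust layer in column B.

Take the compensation level at the base of the deeper column (depth z_c below the surface of column A) and equate Σ ρ_i t_i down to z_c; mantle fills any gap and the z_c terms cancel.
Column A: 2.26×0.925 + 32.5×2.72 + (z_c − 34.76)×3.28
Column B: 2.64×0 + x×2.74 + (z_c − 2.64 − 0 − x)×3.28
The z_c×3.28 term appears on both sides and cancels. Collect the known terms of each column as K = Σ(ρt)_known − 3.28 × (depth of known layers): K_A = 90.4905 − 3.28×34.76 = −23.5223; K_B = 0 − 3.28×(2.64 + 0) = −8.6592.
Balance: K_A = K_B − x×(3.28 − 2.74), so x = (K_B − K_A)/(3.28 − 2.74) = 14.8631/0.54 = 27.5 km.

27.5 km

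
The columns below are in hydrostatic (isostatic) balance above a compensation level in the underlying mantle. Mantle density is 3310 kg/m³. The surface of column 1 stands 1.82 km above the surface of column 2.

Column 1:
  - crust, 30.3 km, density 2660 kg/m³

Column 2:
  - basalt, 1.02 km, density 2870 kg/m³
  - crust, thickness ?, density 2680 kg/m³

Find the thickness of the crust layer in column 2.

21 km

Take the compensation level at the base of the deeper column (depth z_c below the surface of column 1) and equate Σ ρ_i t_i down to z_c; mantle fills any gap and the z_c terms cancel.
Column 1: 30.3×2660 + (z_c − 30.3)×3310
Column 2: 1.82×0 + 1.02×2870 + x×2680 + (z_c − 1.82 − 1.02 − x)×3310
The z_c×3310 term appears on both sides and cancels. Collect the known terms of each column as K = Σ(ρt)_known − 3310 × (depth of known layers): K_1 = 80598 − 3310×30.3 = −19695; K_2 = 2927.4 − 3310×(1.82 + 1.02) = −6473.
Balance: K_1 = K_2 − x×(3310 − 2680), so x = (K_2 − K_1)/(3310 − 2680) = 13222/630 = 21 km.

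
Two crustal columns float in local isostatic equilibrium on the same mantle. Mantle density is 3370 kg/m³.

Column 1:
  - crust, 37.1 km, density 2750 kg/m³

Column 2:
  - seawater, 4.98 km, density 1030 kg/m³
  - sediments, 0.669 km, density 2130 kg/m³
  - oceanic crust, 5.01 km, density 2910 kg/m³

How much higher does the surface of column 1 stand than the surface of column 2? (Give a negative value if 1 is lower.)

2.44 km

For any compensation level in the mantle, the mantle terms cancel and isostasy reduces to e = (Σt_1 − Σt_2) − (Σ(ρt)_1 − Σ(ρt)_2) / ρ_m.
Σt_1 = 37.1 km; Σt_2 = 10.659 km; Σ(ρt)_1 = 102025; Σ(ρt)_2 = 21133.47 (in km·kg/m³).
e = (37.1 − 10.659) − (102025 − 21133.47) / 3370 = 2.44 km.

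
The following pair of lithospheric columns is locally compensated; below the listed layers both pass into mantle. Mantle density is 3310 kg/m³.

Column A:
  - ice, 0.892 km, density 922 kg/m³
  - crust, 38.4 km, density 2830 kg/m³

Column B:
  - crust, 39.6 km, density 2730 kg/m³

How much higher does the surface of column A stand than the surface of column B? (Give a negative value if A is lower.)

For any compensation level in the mantle, the mantle terms cancel and isostasy reduces to e = (Σt_A − Σt_B) − (Σ(ρt)_A − Σ(ρt)_B) / ρ_m.
Σt_A = 39.292 km; Σt_B = 39.6 km; Σ(ρt)_A = 109494.424; Σ(ρt)_B = 108108 (in km·kg/m³).
e = (39.292 − 39.6) − (109494.424 − 108108) / 3310 = −0.727 km.

−0.727 km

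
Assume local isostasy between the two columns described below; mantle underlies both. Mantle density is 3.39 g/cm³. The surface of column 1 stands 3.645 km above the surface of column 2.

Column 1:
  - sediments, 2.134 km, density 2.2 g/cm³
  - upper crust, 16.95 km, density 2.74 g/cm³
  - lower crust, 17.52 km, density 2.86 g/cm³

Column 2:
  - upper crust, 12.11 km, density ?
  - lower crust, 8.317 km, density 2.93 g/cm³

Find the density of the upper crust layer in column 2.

Take the compensation level at the base of the deeper column (depth z_c below the surface of column 1) and equate Σ ρ_i t_i down to z_c; mantle fills any gap and the z_c terms cancel.
Column 1: 2.134×2.2 + 16.95×2.74 + 17.52×2.86 + (z_c − 36.604)×3.39
Column 2: 3.645×0 + 12.11×ρ + 8.317×2.93 + (z_c − 3.645 − 20.427)×3.39
The z_c×3.39 term appears on both sides and cancels. Collect the known terms of each column as K = Σ(ρt)_known − 3.39 × (depth of known layers): K_1 = 101.245 − 3.39×36.604 = −22.84256; K_2 = 24.36881 − 3.39×(3.645 + 20.427) = −57.23527.
Balance: K_1 = K_2 + 12.11×ρ, so ρ = (K_1 − K_2)/12.11 = 34.3927/12.11 = 2.84 g/cm³.

2.84 g/cm³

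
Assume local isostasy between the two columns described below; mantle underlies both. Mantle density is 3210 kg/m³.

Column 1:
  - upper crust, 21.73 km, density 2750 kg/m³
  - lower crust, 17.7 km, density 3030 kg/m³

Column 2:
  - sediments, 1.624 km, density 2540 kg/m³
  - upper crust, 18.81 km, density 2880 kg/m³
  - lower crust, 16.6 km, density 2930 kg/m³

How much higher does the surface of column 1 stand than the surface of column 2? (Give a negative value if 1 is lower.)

For any compensation level in the mantle, the mantle terms cancel and isostasy reduces to e = (Σt_1 − Σt_2) − (Σ(ρt)_1 − Σ(ρt)_2) / ρ_m.
Σt_1 = 39.43 km; Σt_2 = 37.034 km; Σ(ρt)_1 = 113388.5; Σ(ρt)_2 = 106935.76 (in km·kg/m³).
e = (39.43 − 37.034) − (113388.5 − 106935.76) / 3210 = 0.386 km.

0.386 km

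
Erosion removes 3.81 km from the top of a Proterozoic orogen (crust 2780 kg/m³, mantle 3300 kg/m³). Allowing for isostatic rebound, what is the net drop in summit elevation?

Rebound u = e ρ_c/ρ_m = 3.81 km × 2780/3300 = 3.21 km.
Net surface drop = e − u = 3.81 km − 3.21 km = e (ρ_m − ρ_c)/ρ_m = 0.6 km.

0.6 km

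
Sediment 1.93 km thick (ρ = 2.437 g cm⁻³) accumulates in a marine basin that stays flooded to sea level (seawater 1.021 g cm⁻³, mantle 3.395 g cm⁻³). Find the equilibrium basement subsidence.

1.15 km

Submarine loading: the sediment displaces seawater, and the subsidence is in turn flooded, so s (ρ_m − ρ_w) = t (ρ_sed − ρ_w).
s = 1.93 km × (2.437 − 1.021) / (3.395 − 1.021) = 1.15 km.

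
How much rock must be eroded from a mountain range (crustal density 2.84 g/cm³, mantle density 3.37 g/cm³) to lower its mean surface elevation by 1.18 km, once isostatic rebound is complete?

7.5 km

Net drop Δ = e − u = e − e ρ_c/ρ_m = e (ρ_m − ρ_c)/ρ_m.
e = Δ ρ_m/(ρ_m − ρ_c) = 1.18 km × 3.37/0.53 = 7.5 km.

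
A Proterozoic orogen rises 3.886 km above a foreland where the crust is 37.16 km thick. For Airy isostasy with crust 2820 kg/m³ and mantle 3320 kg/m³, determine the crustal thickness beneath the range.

Root depth r = h ρ_c / (ρ_m − ρ_c) = 3.886 km × 2820 / 500 = 21.92 km.
Total thickness = T + h + r = 37.16 km + 3.886 km + 21.92 km = 63 km.

63 km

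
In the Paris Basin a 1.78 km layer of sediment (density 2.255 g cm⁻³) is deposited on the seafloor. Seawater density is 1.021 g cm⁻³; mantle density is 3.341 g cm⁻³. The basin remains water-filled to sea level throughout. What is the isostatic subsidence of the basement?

Submarine loading: the sediment displaces seawater, and the subsidence is in turn flooded, so s (ρ_m − ρ_w) = t (ρ_sed − ρ_w).
s = 1.78 km × (2.255 − 1.021) / (3.341 − 1.021) = 0.947 km.

0.947 km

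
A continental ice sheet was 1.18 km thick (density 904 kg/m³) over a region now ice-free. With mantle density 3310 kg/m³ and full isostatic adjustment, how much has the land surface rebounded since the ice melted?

Removing the load lets mantle flow back in; uplift u satisfies ρ_ice t = ρ_m u.
u = t ρ_ice/ρ_m = 1.18 km × 904/3310 = 0.322 km.

0.322 km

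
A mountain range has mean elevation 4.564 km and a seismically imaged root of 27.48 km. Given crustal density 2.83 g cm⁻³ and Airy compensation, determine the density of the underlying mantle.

Airy balance: ρ_c h = (ρ_m − ρ_c) r → ρ_m = ρ_c (1 + h/r).
ρ_m = 2.83 × (1 + 4.564 km/27.48 km) = 3.3 g cm⁻³.

3.3 g cm⁻³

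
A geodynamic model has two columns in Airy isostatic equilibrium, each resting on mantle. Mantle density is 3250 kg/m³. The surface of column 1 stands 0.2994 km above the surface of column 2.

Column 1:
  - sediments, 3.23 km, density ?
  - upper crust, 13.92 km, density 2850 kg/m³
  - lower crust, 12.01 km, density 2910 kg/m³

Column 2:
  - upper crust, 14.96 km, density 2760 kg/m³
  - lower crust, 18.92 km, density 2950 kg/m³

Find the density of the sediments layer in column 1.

Take the compensation level at the base of the deeper column (depth z_c below the surface of column 1) and equate Σ ρ_i t_i down to z_c; mantle fills any gap and the z_c terms cancel.
Column 1: 3.23×ρ + 13.92×2850 + 12.01×2910 + (z_c − 29.16)×3250
Column 2: 0.2994×0 + 14.96×2760 + 18.92×2950 + (z_c − 0.2994 − 33.88)×3250
The z_c×3250 term appears on both sides and cancels. Collect the known terms of each column as K = Σ(ρt)_known − 3250 × (depth of known layers): K_1 = 74621.1 − 3250×29.16 = −20148.9; K_2 = 97103.6 − 3250×(0.2994 + 33.88) = −13979.45.
Balance: K_1 + 3.23×ρ = K_2, so ρ = (K_2 − K_1)/3.23 = 6169.45/3.23 = 1910 kg/m³.

1910 kg/m³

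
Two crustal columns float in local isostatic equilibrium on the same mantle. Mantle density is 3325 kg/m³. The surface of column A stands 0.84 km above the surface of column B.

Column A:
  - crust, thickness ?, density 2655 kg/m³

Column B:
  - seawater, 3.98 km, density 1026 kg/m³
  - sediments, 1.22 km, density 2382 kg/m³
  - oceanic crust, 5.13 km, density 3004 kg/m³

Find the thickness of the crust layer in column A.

Take the compensation level at the base of the deeper column (depth z_c below the surface of column A) and equate Σ ρ_i t_i down to z_c; mantle fills any gap and the z_c terms cancel.
Column A: x×2655 + (z_c − 0 − x)×3325
Column B: 0.84×0 + 3.98×1026 + 1.22×2382 + 5.13×3004 + (z_c − 0.84 − 10.33)×3325
The z_c×3325 term appears on both sides and cancels. Collect the known terms of each column as K = Σ(ρt)_known − 3325 × (depth of known layers): K_A = 0 − 3325×0 = 0; K_B = 22400.04 − 3325×(0.84 + 10.33) = −14740.21.
Balance: K_A − x×(3325 − 2655) = K_B, so x = (K_A − K_B)/(3325 − 2655) = 14740.2/670 = 22 km.

22 km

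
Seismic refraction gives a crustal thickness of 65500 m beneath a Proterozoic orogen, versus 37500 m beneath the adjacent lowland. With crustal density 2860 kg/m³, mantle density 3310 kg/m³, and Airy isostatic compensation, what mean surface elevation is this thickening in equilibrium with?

3810 m

Excess crust Δ = 65500 m − 37500 m = 28000 m, split between elevation h and root r with h + r = Δ.
Airy balance ρ_c h = (ρ_m − ρ_c) r gives r = h ρ_c/(ρ_m − ρ_c), so h (1 + ρ_c/(ρ_m − ρ_c)) = Δ, i.e. h = Δ (ρ_m − ρ_c)/ρ_m.
h = 28000 m × 450/3310 = 3810 m.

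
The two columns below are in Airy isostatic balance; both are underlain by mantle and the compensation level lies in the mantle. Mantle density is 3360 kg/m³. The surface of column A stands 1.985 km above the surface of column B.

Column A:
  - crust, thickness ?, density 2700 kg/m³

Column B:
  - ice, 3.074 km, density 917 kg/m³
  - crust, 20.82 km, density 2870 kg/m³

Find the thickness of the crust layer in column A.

Take the compensation level at the base of the deeper column (depth z_c below the surface of column A) and equate Σ ρ_i t_i down to z_c; mantle fills any gap and the z_c terms cancel.
Column A: x×2700 + (z_c − 0 − x)×3360
Column B: 1.985×0 + 3.074×917 + 20.82×2870 + (z_c − 1.985 − 23.894)×3360
The z_c×3360 term appears on both sides and cancels. Collect the known terms of each column as K = Σ(ρt)_known − 3360 × (depth of known layers): K_A = 0 − 3360×0 = 0; K_B = 62572.258 − 3360×(1.985 + 23.894) = −24381.182.
Balance: K_A − x×(3360 − 2700) = K_B, so x = (K_A − K_B)/(3360 − 2700) = 24381.2/660 = 36.9 km.

36.9 km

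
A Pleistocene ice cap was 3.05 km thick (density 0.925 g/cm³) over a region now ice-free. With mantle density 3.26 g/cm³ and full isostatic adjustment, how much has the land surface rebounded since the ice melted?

0.865 km

Removing the load lets mantle flow back in; uplift u satisfies ρ_ice t = ρ_m u.
u = t ρ_ice/ρ_m = 3.05 km × 0.925/3.26 = 0.865 km.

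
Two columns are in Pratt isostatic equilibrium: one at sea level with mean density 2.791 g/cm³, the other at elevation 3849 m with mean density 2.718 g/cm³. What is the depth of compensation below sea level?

143000 m

ρ_ref D = ρ (D + h) → D (ρ_ref − ρ) = ρ h.
D = ρ h/(ρ_ref − ρ) = 2.718 × 3849 m/(2.791 − 2.718) = 143000 m.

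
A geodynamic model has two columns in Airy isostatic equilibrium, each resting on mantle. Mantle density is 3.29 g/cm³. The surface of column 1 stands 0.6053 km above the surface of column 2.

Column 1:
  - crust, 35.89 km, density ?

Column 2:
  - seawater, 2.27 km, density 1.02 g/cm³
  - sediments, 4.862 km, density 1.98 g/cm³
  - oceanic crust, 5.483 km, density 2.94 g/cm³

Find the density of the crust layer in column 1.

2.86 g/cm³

Take the compensation level at the base of the deeper column (depth z_c below the surface of column 1) and equate Σ ρ_i t_i down to z_c; mantle fills any gap and the z_c terms cancel.
Column 1: 35.89×ρ + (z_c − 35.89)×3.29
Column 2: 0.6053×0 + 2.27×1.02 + 4.862×1.98 + 5.483×2.94 + (z_c − 0.6053 − 12.615)×3.29
The z_c×3.29 term appears on both sides and cancels. Collect the known terms of each column as K = Σ(ρt)_known − 3.29 × (depth of known layers): K_1 = 0 − 3.29×35.89 = −118.0781; K_2 = 28.06218 − 3.29×(0.6053 + 12.615) = −15.432607.
Balance: K_1 + 35.89×ρ = K_2, so ρ = (K_2 − K_1)/35.89 = 102.645/35.89 = 2.86 g/cm³.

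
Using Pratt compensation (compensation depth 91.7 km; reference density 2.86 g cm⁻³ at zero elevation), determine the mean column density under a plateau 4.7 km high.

Pratt balance: ρ_ref D = ρ (D + h).
ρ = ρ_ref D/(D + h) = 2.86 × 91.7 km/(91.7 km + 4.7 km) = 2.72 g cm⁻³.

2.72 g cm⁻³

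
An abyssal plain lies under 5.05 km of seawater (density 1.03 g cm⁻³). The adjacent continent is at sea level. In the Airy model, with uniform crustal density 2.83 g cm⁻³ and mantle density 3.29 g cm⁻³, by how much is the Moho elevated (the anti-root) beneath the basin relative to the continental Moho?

19.8 km

Equating mass per unit area of the two columns: replacing crust with seawater at the top is compensated by replacing crust with mantle at the base: d (ρ_c − ρ_w) = a (ρ_m − ρ_c).
a = d (ρ_c − ρ_w)/(ρ_m − ρ_c) = 5.05 km × 1.8/0.46 = 19.8 km.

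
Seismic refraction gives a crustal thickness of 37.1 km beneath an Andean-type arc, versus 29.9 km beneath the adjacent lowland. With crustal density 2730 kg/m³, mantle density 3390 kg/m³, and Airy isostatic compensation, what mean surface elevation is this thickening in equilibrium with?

Excess crust Δ = 37.1 km − 29.9 km = 7.2 km, split between elevation h and root r with h + r = Δ.
Airy balance ρ_c h = (ρ_m − ρ_c) r gives r = h ρ_c/(ρ_m − ρ_c), so h (1 + ρ_c/(ρ_m − ρ_c)) = Δ, i.e. h = Δ (ρ_m − ρ_c)/ρ_m.
h = 7.2 km × 660/3390 = 1.4 km.

1.4 km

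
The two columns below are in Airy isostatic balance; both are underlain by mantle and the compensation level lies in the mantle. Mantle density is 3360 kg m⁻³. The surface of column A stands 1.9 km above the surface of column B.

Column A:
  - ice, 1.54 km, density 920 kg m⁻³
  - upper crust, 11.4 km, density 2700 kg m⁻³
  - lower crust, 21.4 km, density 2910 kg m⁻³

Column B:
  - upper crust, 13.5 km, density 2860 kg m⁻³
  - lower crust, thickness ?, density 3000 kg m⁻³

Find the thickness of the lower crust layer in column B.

21.6 km

Take the compensation level at the base of the deeper column (depth z_c below the surface of column A) and equate Σ ρ_i t_i down to z_c; mantle fills any gap and the z_c terms cancel.
Column A: 1.54×920 + 11.4×2700 + 21.4×2910 + (z_c − 34.34)×3360
Column B: 1.9×0 + 13.5×2860 + x×3000 + (z_c − 1.9 − 13.5 − x)×3360
The z_c×3360 term appears on both sides and cancels. Collect the known terms of each column as K = Σ(ρt)_known − 3360 × (depth of known layers): K_A = 94470.8 − 3360×34.34 = −20911.6; K_B = 38610 − 3360×(1.9 + 13.5) = −13134.
Balance: K_A = K_B − x×(3360 − 3000), so x = (K_B − K_A)/(3360 − 3000) = 7777.6/360 = 21.6 km.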